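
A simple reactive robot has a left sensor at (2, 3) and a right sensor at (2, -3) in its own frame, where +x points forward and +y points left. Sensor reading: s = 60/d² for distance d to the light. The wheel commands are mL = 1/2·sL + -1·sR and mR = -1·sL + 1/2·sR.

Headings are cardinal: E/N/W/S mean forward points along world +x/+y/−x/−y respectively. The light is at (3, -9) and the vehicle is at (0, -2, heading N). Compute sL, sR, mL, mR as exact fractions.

left sensor world pos  = (-3, 0); dL² = 117
right sensor world pos = (3, 0); dR² = 81
sL = 60/117 = 20/39
sR = 60/81 = 20/27
mL = 1/2·sL + -1·sR = -170/351
mR = -1·sL + 1/2·sR = -50/351

20/39 20/27 -170/351 -50/351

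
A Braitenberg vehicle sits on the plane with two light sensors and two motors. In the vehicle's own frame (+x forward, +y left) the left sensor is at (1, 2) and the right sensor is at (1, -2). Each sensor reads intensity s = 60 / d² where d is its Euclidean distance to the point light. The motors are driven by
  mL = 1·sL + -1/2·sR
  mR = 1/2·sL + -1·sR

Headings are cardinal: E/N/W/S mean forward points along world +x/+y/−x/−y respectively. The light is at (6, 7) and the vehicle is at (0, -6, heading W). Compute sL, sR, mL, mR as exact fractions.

30/137 6/17 99/2329 -567/2329

left sensor world pos  = (-1, -8); dL² = 274
right sensor world pos = (-1, -4); dR² = 170
sL = 60/274 = 30/137
sR = 60/170 = 6/17
mL = 1·sL + -1/2·sR = 99/2329
mR = 1/2·sL + -1·sR = -567/2329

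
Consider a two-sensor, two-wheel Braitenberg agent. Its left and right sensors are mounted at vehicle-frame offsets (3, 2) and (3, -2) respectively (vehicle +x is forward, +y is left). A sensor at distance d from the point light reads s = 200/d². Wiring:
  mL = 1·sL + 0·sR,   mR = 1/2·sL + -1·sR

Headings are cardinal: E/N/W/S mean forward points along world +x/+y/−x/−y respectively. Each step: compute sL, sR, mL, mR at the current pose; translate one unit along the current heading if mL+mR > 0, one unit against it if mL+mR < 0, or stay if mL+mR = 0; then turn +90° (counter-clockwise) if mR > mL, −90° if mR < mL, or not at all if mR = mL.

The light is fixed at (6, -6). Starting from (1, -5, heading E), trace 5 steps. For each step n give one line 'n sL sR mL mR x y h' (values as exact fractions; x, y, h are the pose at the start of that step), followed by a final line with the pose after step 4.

0 200/13 40 200/13 -420/13 1 -5 E
1 10 50/17 10 35/17 0 -5 S
2 40/17 40/17 40/17 -20/17 0 -6 W
3 20/9 100/17 20/9 -730/153 -1 -6 N
4 200/17 8 200/17 -36/17 -1 -7 E
final 0 -7 S

n=0: pose=(1,-5,E); sL=200/13, sR=40; mL=200/13, mR=-420/13; mL+mR=-220/13 → advance -1; mR−mL=-620/13 → turn -1·90°
n=1: pose=(0,-5,S); sL=10, sR=50/17; mL=10, mR=35/17; mL+mR=205/17 → advance +1; mR−mL=-135/17 → turn -1·90°
n=2: pose=(0,-6,W); sL=40/17, sR=40/17; mL=40/17, mR=-20/17; mL+mR=20/17 → advance +1; mR−mL=-60/17 → turn -1·90°
n=3: pose=(-1,-6,N); sL=20/9, sR=100/17; mL=20/9, mR=-730/153; mL+mR=-130/51 → advance -1; mR−mL=-1070/153 → turn -1·90°
n=4: pose=(-1,-7,E); sL=200/17, sR=8; mL=200/17, mR=-36/17; mL+mR=164/17 → advance +1; mR−mL=-236/17 → turn -1·90°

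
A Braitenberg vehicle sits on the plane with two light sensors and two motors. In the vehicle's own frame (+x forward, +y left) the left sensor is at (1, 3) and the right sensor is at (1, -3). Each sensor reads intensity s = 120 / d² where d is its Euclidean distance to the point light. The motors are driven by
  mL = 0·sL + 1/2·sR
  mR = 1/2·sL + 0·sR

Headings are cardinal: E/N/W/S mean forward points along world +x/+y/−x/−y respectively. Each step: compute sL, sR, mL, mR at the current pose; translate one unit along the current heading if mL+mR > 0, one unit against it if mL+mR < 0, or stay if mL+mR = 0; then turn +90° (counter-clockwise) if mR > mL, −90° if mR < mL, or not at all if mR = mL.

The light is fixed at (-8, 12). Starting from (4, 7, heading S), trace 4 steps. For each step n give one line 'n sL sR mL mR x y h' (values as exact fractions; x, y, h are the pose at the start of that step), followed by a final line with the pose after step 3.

n=0: pose=(4,7,S); sL=40/87, sR=40/39; mL=20/39, mR=20/87; mL+mR=280/377 → advance +1; mR−mL=-320/1131 → turn -1·90°
n=1: pose=(4,6,W); sL=60/101, sR=12/13; mL=6/13, mR=30/101; mL+mR=996/1313 → advance +1; mR−mL=-216/1313 → turn -1·90°
n=2: pose=(3,6,N); sL=120/89, sR=120/221; mL=60/221, mR=60/89; mL+mR=18600/19669 → advance +1; mR−mL=7920/19669 → turn +1·90°
n=3: pose=(3,7,W); sL=30/41, sR=15/13; mL=15/26, mR=15/41; mL+mR=1005/1066 → advance +1; mR−mL=-225/1066 → turn -1·90°

0 40/87 40/39 20/39 20/87 4 7 S
1 60/101 12/13 6/13 30/101 4 6 W
2 120/89 120/221 60/221 60/89 3 6 N
3 30/41 15/13 15/26 15/41 3 7 W
final 2 7 N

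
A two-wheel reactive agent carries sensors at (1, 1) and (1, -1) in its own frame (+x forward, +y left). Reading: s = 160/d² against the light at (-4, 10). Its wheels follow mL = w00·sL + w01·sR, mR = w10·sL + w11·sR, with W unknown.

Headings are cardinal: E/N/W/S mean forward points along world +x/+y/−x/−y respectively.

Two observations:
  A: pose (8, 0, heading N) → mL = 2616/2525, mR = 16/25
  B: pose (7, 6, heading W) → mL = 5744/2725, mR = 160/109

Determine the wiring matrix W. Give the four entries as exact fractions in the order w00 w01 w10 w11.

1/2 1 0 1

obs A: pose=(8,0,N) → sL=80/101, sR=16/25, mL=2616/2525, mR=16/25
obs B: pose=(7,6,W) → sL=32/25, sR=160/109, mL=5744/2725, mR=160/109
sensor matrix S = [[80/101, 16/25], [32/25, 160/109]]; det S = 2363392/6880625
solve [mL_A; mL_B] = S·[w00; w01] and [mR_A; mR_B] = S·[w10; w11]:
  w00 = 1/2, w01 = 1, w10 = 0, w11 = 1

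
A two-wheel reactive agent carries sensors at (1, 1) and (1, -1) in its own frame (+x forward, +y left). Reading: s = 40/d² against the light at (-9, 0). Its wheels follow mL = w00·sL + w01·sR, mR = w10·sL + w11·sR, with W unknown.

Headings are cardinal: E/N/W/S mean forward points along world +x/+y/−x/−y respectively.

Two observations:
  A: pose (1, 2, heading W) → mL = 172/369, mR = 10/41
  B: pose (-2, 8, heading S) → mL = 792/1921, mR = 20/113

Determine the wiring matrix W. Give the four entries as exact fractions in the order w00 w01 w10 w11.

1/2 1/2 1/2 0

obs A: pose=(1,2,W) → sL=20/41, sR=4/9, mL=172/369, mR=10/41
obs B: pose=(-2,8,S) → sL=40/113, sR=8/17, mL=792/1921, mR=20/113
sensor matrix S = [[20/41, 4/9], [40/113, 8/17]]; det S = 51200/708849
solve [mL_A; mL_B] = S·[w00; w01] and [mR_A; mR_B] = S·[w10; w11]:
  w00 = 1/2, w01 = 1/2, w10 = 1/2, w11 = 0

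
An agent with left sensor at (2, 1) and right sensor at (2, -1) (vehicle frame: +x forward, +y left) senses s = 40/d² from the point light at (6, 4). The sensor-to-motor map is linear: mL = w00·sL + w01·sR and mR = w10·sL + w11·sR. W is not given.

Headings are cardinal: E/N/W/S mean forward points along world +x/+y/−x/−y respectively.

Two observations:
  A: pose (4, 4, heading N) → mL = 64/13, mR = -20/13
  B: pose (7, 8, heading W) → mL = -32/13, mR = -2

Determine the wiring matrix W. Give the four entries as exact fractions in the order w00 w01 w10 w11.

obs A: pose=(4,4,N) → sL=40/13, sR=8, mL=64/13, mR=-20/13
obs B: pose=(7,8,W) → sL=4, sR=20/13, mL=-32/13, mR=-2
sensor matrix S = [[40/13, 8], [4, 20/13]]; det S = -4608/169
solve [mL_A; mL_B] = S·[w00; w01] and [mR_A; mR_B] = S·[w10; w11]:
  w00 = -1, w01 = 1, w10 = -1/2, w11 = 0

-1 1 -1/2 0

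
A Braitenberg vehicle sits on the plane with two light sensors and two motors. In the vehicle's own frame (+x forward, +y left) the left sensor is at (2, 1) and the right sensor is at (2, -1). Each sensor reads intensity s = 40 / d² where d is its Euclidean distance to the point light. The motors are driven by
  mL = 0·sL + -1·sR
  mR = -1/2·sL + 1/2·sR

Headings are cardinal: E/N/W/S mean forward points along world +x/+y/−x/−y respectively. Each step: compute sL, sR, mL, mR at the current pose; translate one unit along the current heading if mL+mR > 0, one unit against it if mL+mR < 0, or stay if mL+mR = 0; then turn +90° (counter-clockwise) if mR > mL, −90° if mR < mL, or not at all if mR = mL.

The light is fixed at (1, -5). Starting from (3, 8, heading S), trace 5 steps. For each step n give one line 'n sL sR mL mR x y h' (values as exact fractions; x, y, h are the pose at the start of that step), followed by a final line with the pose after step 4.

n=0: pose=(3,8,S); sL=4/13, sR=20/61; mL=-20/61, mR=8/793; mL+mR=-252/793 → advance -1; mR−mL=268/793 → turn +1·90°
n=1: pose=(3,9,E); sL=40/241, sR=8/37; mL=-8/37, mR=224/8917; mL+mR=-1704/8917 → advance -1; mR−mL=2152/8917 → turn +1·90°
n=2: pose=(2,9,N); sL=5/32, sR=2/13; mL=-2/13, mR=-1/832; mL+mR=-129/832 → advance -1; mR−mL=127/832 → turn +1·90°
n=3: pose=(2,8,W); sL=8/29, sR=40/197; mL=-40/197, mR=-208/5713; mL+mR=-1368/5713 → advance -1; mR−mL=952/5713 → turn +1·90°
n=4: pose=(3,8,S); sL=4/13, sR=20/61; mL=-20/61, mR=8/793; mL+mR=-252/793 → advance -1; mR−mL=268/793 → turn +1·90°

0 4/13 20/61 -20/61 8/793 3 8 S
1 40/241 8/37 -8/37 224/8917 3 9 E
2 5/32 2/13 -2/13 -1/832 2 9 N
3 8/29 40/197 -40/197 -208/5713 2 8 W
4 4/13 20/61 -20/61 8/793 3 8 S
final 3 9 E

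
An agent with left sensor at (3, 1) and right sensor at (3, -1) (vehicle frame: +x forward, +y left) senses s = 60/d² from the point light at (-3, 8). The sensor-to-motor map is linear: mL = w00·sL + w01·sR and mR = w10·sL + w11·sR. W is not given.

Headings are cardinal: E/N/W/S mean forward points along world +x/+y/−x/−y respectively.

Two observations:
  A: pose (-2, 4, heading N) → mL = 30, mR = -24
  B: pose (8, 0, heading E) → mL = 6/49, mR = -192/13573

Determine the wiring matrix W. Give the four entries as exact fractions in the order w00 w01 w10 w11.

obs A: pose=(-2,4,N) → sL=60, sR=12, mL=30, mR=-24
obs B: pose=(8,0,E) → sL=12/49, sR=60/277, mL=6/49, mR=-192/13573
sensor matrix S = [[60, 12], [12/49, 60/277]]; det S = 136512/13573
solve [mL_A; mL_B] = S·[w00; w01] and [mR_A; mR_B] = S·[w10; w11]:
  w00 = 1/2, w01 = 0, w10 = -1/2, w11 = 1/2

1/2 0 -1/2 1/2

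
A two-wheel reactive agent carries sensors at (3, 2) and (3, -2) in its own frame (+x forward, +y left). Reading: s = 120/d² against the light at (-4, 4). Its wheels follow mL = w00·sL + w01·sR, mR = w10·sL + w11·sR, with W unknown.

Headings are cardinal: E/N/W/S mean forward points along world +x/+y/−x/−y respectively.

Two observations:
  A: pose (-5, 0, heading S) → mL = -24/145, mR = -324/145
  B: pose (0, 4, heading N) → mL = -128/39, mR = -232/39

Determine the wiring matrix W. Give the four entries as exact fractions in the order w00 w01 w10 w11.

-1/2 1/2 -1/2 -1/2

obs A: pose=(-5,0,S) → sL=12/5, sR=60/29, mL=-24/145, mR=-324/145
obs B: pose=(0,4,N) → sL=120/13, sR=8/3, mL=-128/39, mR=-232/39
sensor matrix S = [[12/5, 60/29], [120/13, 8/3]]; det S = -23936/1885
solve [mL_A; mL_B] = S·[w00; w01] and [mR_A; mR_B] = S·[w10; w11]:
  w00 = -1/2, w01 = 1/2, w10 = -1/2, w11 = -1/2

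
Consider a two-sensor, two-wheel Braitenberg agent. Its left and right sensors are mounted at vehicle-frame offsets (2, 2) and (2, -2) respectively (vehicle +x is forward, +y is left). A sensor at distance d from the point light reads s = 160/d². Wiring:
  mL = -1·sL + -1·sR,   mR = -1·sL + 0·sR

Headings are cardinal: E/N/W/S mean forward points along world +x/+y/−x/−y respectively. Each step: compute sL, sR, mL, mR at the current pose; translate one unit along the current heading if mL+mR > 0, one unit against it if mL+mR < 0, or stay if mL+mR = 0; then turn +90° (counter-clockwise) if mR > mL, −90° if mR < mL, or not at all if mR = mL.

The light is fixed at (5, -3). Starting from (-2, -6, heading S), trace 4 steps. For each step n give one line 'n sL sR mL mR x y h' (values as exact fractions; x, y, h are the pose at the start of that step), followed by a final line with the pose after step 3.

n=0: pose=(-2,-6,S); sL=16/5, sR=80/53; mL=-1248/265, mR=-16/5; mL+mR=-2096/265 → advance -1; mR−mL=80/53 → turn +1·90°
n=1: pose=(-2,-5,E); sL=32/5, sR=160/41; mL=-2112/205, mR=-32/5; mL+mR=-3424/205 → advance -1; mR−mL=160/41 → turn +1·90°
n=2: pose=(-3,-5,N); sL=8/5, sR=40/9; mL=-272/45, mR=-8/5; mL+mR=-344/45 → advance -1; mR−mL=40/9 → turn +1·90°
n=3: pose=(-3,-6,W); sL=32/25, sR=160/101; mL=-7232/2525, mR=-32/25; mL+mR=-10464/2525 → advance -1; mR−mL=160/101 → turn +1·90°

0 16/5 80/53 -1248/265 -16/5 -2 -6 S
1 32/5 160/41 -2112/205 -32/5 -2 -5 E
2 8/5 40/9 -272/45 -8/5 -3 -5 N
3 32/25 160/101 -7232/2525 -32/25 -3 -6 W
final -2 -6 S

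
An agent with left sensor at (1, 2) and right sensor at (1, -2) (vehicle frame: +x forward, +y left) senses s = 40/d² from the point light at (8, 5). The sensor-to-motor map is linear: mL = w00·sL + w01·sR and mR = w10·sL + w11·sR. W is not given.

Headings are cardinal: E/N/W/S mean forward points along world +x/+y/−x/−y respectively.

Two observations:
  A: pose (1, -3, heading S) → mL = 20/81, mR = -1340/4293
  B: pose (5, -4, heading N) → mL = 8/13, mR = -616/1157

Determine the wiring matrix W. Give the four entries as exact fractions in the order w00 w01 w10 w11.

obs A: pose=(1,-3,S) → sL=20/53, sR=20/81, mL=20/81, mR=-1340/4293
obs B: pose=(5,-4,N) → sL=40/89, sR=8/13, mL=8/13, mR=-616/1157
sensor matrix S = [[20/53, 20/81], [40/89, 8/13]]; det S = 602240/4967001
solve [mL_A; mL_B] = S·[w00; w01] and [mR_A; mR_B] = S·[w10; w11]:
  w00 = 0, w01 = 1, w10 = -1/2, w11 = -1/2

0 1 -1/2 -1/2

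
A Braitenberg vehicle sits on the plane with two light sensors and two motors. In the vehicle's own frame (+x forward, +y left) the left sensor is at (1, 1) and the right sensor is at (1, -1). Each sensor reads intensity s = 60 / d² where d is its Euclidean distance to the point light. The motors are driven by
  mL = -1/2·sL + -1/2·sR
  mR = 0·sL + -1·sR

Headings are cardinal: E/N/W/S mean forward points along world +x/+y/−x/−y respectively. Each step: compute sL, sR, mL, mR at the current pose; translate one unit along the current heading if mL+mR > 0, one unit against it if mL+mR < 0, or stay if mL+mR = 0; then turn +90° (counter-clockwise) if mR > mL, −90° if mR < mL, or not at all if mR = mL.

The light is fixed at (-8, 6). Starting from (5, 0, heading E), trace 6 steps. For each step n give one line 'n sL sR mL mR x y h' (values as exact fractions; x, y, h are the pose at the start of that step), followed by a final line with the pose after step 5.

n=0: pose=(5,0,E); sL=60/221, sR=12/49; mL=-2796/10829, mR=-12/49; mL+mR=-5448/10829 → advance -1; mR−mL=144/10829 → turn +1·90°
n=1: pose=(4,0,N); sL=30/73, sR=30/97; mL=-2550/7081, mR=-30/97; mL+mR=-4740/7081 → advance -1; mR−mL=360/7081 → turn +1·90°
n=2: pose=(4,-1,W); sL=12/37, sR=60/157; mL=-2052/5809, mR=-60/157; mL+mR=-4272/5809 → advance -1; mR−mL=-168/5809 → turn -1·90°
n=3: pose=(5,-1,N); sL=1/3, sR=15/58; mL=-103/348, mR=-15/58; mL+mR=-193/348 → advance -1; mR−mL=13/348 → turn +1·90°
n=4: pose=(5,-2,W); sL=4/15, sR=60/193; mL=-836/2895, mR=-60/193; mL+mR=-1736/2895 → advance -1; mR−mL=-64/2895 → turn -1·90°
n=5: pose=(6,-2,N); sL=30/109, sR=30/137; mL=-3690/14933, mR=-30/137; mL+mR=-6960/14933 → advance -1; mR−mL=420/14933 → turn +1·90°

0 60/221 12/49 -2796/10829 -12/49 5 0 E
1 30/73 30/97 -2550/7081 -30/97 4 0 N
2 12/37 60/157 -2052/5809 -60/157 4 -1 W
3 1/3 15/58 -103/348 -15/58 5 -1 N
4 4/15 60/193 -836/2895 -60/193 5 -2 W
5 30/109 30/137 -3690/14933 -30/137 6 -2 N
final 6 -3 W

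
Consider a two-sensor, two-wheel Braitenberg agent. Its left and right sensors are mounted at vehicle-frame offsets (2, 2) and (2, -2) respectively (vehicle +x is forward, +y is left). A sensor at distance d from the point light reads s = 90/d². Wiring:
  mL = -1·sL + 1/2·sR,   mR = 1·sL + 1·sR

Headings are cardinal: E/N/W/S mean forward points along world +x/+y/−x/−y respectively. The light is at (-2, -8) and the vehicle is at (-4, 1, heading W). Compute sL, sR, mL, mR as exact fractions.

left sensor world pos  = (-6, -1); dL² = 65
right sensor world pos = (-6, 3); dR² = 137
sL = 90/65 = 18/13
sR = 90/137 = 90/137
mL = -1·sL + 1/2·sR = -1881/1781
mR = 1·sL + 1·sR = 3636/1781

18/13 90/137 -1881/1781 3636/1781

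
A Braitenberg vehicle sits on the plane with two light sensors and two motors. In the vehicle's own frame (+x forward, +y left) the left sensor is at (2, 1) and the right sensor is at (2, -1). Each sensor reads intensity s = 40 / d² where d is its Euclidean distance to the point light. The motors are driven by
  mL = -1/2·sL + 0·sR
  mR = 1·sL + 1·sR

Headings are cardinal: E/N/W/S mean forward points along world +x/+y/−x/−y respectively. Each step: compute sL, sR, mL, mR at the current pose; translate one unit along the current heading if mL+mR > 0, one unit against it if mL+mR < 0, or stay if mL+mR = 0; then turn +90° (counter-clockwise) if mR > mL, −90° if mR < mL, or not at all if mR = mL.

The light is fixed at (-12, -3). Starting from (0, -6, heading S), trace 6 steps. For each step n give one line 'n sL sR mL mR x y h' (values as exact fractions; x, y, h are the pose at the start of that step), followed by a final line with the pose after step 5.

n=0: pose=(0,-6,S); sL=20/97, sR=20/73; mL=-10/97, mR=3400/7081; mL+mR=2670/7081 → advance +1; mR−mL=4130/7081 → turn +1·90°
n=1: pose=(0,-7,E); sL=8/41, sR=40/221; mL=-4/41, mR=3408/9061; mL+mR=2524/9061 → advance +1; mR−mL=4292/9061 → turn +1·90°
n=2: pose=(1,-7,N); sL=10/37, sR=1/5; mL=-5/37, mR=87/185; mL+mR=62/185 → advance +1; mR−mL=112/185 → turn +1·90°
n=3: pose=(1,-6,W); sL=40/137, sR=8/25; mL=-20/137, mR=2096/3425; mL+mR=1596/3425 → advance +1; mR−mL=2596/3425 → turn +1·90°
n=4: pose=(0,-6,S); sL=20/97, sR=20/73; mL=-10/97, mR=3400/7081; mL+mR=2670/7081 → advance +1; mR−mL=4130/7081 → turn +1·90°
n=5: pose=(0,-7,E); sL=8/41, sR=40/221; mL=-4/41, mR=3408/9061; mL+mR=2524/9061 → advance +1; mR−mL=4292/9061 → turn +1·90°

0 20/97 20/73 -10/97 3400/7081 0 -6 S
1 8/41 40/221 -4/41 3408/9061 0 -7 E
2 10/37 1/5 -5/37 87/185 1 -7 N
3 40/137 8/25 -20/137 2096/3425 1 -6 W
4 20/97 20/73 -10/97 3400/7081 0 -6 S
5 8/41 40/221 -4/41 3408/9061 0 -7 E
final 1 -7 N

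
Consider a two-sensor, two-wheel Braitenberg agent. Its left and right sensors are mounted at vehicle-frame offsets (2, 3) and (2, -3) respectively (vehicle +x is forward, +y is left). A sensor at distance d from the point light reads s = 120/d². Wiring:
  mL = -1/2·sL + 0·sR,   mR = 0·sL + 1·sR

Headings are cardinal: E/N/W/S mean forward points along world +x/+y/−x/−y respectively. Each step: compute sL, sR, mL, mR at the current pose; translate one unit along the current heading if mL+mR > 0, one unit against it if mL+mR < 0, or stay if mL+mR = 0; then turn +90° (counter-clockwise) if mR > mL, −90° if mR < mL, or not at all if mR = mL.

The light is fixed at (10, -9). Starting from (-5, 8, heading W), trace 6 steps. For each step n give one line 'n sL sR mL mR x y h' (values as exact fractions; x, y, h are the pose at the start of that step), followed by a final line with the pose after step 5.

0 24/97 120/689 -12/97 120/689 -5 8 W
1 60/197 60/293 -30/197 60/293 -6 8 S
2 120/557 24/73 -60/557 24/73 -6 7 E
3 5/27 10/39 -5/54 10/39 -5 7 N
4 24/97 120/689 -12/97 120/689 -5 8 W
5 60/197 60/293 -30/197 60/293 -6 8 S
final -6 7 E

n=0: pose=(-5,8,W); sL=24/97, sR=120/689; mL=-12/97, mR=120/689; mL+mR=3372/66833 → advance +1; mR−mL=19908/66833 → turn +1·90°
n=1: pose=(-6,8,S); sL=60/197, sR=60/293; mL=-30/197, mR=60/293; mL+mR=3030/57721 → advance +1; mR−mL=20610/57721 → turn +1·90°
n=2: pose=(-6,7,E); sL=120/557, sR=24/73; mL=-60/557, mR=24/73; mL+mR=8988/40661 → advance +1; mR−mL=17748/40661 → turn +1·90°
n=3: pose=(-5,7,N); sL=5/27, sR=10/39; mL=-5/54, mR=10/39; mL+mR=115/702 → advance +1; mR−mL=245/702 → turn +1·90°
n=4: pose=(-5,8,W); sL=24/97, sR=120/689; mL=-12/97, mR=120/689; mL+mR=3372/66833 → advance +1; mR−mL=19908/66833 → turn +1·90°
n=5: pose=(-6,8,S); sL=60/197, sR=60/293; mL=-30/197, mR=60/293; mL+mR=3030/57721 → advance +1; mR−mL=20610/57721 → turn +1·90°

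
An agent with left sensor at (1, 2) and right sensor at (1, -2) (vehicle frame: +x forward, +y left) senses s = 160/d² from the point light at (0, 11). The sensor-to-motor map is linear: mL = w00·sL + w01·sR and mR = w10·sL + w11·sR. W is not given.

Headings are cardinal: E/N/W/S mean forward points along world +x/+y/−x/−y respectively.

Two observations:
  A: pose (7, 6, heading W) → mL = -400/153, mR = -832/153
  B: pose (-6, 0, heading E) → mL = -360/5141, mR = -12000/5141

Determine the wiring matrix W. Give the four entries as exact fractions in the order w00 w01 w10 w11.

1/2 -1 -1 -1

obs A: pose=(7,6,W) → sL=32/17, sR=32/9, mL=-400/153, mR=-832/153
obs B: pose=(-6,0,E) → sL=80/53, sR=80/97, mL=-360/5141, mR=-12000/5141
sensor matrix S = [[32/17, 32/9], [80/53, 80/97]]; det S = -3000320/786573
solve [mL_A; mL_B] = S·[w00; w01] and [mR_A; mR_B] = S·[w10; w11]:
  w00 = 1/2, w01 = -1, w10 = -1, w11 = -1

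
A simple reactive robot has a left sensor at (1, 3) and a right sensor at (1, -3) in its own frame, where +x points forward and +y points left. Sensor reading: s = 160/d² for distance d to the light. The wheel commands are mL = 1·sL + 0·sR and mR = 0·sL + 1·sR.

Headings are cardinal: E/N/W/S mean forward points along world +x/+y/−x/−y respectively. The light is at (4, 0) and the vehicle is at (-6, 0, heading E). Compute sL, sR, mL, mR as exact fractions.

left sensor world pos  = (-5, 3); dL² = 90
right sensor world pos = (-5, -3); dR² = 90
sL = 160/90 = 16/9
sR = 160/90 = 16/9
mL = 1·sL + 0·sR = 16/9
mR = 0·sL + 1·sR = 16/9

16/9 16/9 16/9 16/9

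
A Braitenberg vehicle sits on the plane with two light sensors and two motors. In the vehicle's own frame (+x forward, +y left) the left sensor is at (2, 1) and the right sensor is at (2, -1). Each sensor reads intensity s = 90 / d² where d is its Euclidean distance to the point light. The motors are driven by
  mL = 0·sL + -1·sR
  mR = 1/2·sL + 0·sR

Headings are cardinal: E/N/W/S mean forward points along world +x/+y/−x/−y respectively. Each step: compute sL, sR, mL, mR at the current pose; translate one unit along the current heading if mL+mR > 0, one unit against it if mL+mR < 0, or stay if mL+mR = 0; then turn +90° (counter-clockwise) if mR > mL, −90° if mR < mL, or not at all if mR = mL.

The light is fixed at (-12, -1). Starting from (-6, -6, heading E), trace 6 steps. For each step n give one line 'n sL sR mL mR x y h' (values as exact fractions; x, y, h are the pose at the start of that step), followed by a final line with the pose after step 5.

n=0: pose=(-6,-6,E); sL=9/8, sR=9/10; mL=-9/10, mR=9/16; mL+mR=-27/80 → advance -1; mR−mL=117/80 → turn +1·90°
n=1: pose=(-7,-6,N); sL=18/5, sR=2; mL=-2, mR=9/5; mL+mR=-1/5 → advance -1; mR−mL=19/5 → turn +1·90°
n=2: pose=(-7,-7,W); sL=45/29, sR=45/17; mL=-45/17, mR=45/58; mL+mR=-1845/986 → advance -1; mR−mL=3375/986 → turn +1·90°
n=3: pose=(-6,-7,S); sL=90/113, sR=90/89; mL=-90/89, mR=45/113; mL+mR=-6165/10057 → advance -1; mR−mL=14175/10057 → turn +1·90°
n=4: pose=(-6,-6,E); sL=9/8, sR=9/10; mL=-9/10, mR=9/16; mL+mR=-27/80 → advance -1; mR−mL=117/80 → turn +1·90°
n=5: pose=(-7,-6,N); sL=18/5, sR=2; mL=-2, mR=9/5; mL+mR=-1/5 → advance -1; mR−mL=19/5 → turn +1·90°

0 9/8 9/10 -9/10 9/16 -6 -6 E
1 18/5 2 -2 9/5 -7 -6 N
2 45/29 45/17 -45/17 45/58 -7 -7 W
3 90/113 90/89 -90/89 45/113 -6 -7 S
4 9/8 9/10 -9/10 9/16 -6 -6 E
5 18/5 2 -2 9/5 -7 -6 N
final -7 -7 W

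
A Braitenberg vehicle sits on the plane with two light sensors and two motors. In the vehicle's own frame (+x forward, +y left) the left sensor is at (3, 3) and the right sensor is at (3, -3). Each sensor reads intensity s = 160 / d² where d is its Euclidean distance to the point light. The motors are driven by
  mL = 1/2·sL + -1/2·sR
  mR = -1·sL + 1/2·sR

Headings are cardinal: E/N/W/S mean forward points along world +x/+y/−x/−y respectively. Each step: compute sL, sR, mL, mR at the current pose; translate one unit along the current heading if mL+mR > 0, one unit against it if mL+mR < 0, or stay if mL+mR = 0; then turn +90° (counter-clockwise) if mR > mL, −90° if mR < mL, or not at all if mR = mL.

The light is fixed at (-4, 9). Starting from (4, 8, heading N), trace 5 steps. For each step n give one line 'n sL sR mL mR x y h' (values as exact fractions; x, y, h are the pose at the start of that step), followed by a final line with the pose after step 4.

0 160/29 32/25 1536/725 -3536/725 4 8 N
1 80/61 80/73 480/4453 -3400/4453 4 7 E
2 32/25 160/41 -1344/1025 688/1025 3 7 S
3 20/13 40/29 30/377 -320/377 3 8 E
4 160/97 32/5 -1152/485 752/485 2 8 S
final 2 9 E

n=0: pose=(4,8,N); sL=160/29, sR=32/25; mL=1536/725, mR=-3536/725; mL+mR=-80/29 → advance -1; mR−mL=-5072/725 → turn -1·90°
n=1: pose=(4,7,E); sL=80/61, sR=80/73; mL=480/4453, mR=-3400/4453; mL+mR=-40/61 → advance -1; mR−mL=-3880/4453 → turn -1·90°
n=2: pose=(3,7,S); sL=32/25, sR=160/41; mL=-1344/1025, mR=688/1025; mL+mR=-16/25 → advance -1; mR−mL=2032/1025 → turn +1·90°
n=3: pose=(3,8,E); sL=20/13, sR=40/29; mL=30/377, mR=-320/377; mL+mR=-10/13 → advance -1; mR−mL=-350/377 → turn -1·90°
n=4: pose=(2,8,S); sL=160/97, sR=32/5; mL=-1152/485, mR=752/485; mL+mR=-80/97 → advance -1; mR−mL=1904/485 → turn +1·90°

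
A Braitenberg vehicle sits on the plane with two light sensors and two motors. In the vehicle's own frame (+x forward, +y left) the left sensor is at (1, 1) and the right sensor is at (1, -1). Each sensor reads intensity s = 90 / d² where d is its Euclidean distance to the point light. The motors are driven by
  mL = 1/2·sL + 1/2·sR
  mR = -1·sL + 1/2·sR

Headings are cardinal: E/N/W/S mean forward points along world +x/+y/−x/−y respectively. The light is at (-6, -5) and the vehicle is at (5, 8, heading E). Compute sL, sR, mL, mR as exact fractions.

left sensor world pos  = (6, 9); dL² = 340
right sensor world pos = (6, 7); dR² = 288
sL = 90/340 = 9/34
sR = 90/288 = 5/16
mL = 1/2·sL + 1/2·sR = 157/544
mR = -1·sL + 1/2·sR = -59/544

9/34 5/16 157/544 -59/544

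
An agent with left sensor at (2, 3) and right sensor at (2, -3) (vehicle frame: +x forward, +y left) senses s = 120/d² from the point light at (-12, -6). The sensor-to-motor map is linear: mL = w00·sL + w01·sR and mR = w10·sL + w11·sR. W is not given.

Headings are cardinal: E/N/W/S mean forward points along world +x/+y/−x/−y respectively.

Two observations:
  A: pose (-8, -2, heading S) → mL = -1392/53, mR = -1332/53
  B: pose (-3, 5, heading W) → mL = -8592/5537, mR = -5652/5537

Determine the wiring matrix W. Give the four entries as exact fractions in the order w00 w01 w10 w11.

obs A: pose=(-8,-2,S) → sL=120/53, sR=24, mL=-1392/53, mR=-1332/53
obs B: pose=(-3,5,W) → sL=120/113, sR=24/49, mL=-8592/5537, mR=-5652/5537
sensor matrix S = [[120/53, 24], [120/113, 24/49]]; det S = -7153920/293461
solve [mL_A; mL_B] = S·[w00; w01] and [mR_A; mR_B] = S·[w10; w11]:
  w00 = -1, w01 = -1, w10 = -1/2, w11 = -1

-1 -1 -1/2 -1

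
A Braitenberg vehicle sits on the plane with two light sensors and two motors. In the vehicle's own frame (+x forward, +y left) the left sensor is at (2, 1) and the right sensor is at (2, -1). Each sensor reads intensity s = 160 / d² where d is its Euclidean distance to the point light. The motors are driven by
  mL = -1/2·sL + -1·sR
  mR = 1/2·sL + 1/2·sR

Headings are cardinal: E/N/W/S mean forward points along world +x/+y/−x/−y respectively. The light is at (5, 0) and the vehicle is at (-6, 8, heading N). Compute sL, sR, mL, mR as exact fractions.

left sensor world pos  = (-7, 10); dL² = 244
right sensor world pos = (-5, 10); dR² = 200
sL = 160/244 = 40/61
sR = 160/200 = 4/5
mL = -1/2·sL + -1·sR = -344/305
mR = 1/2·sL + 1/2·sR = 222/305

40/61 4/5 -344/305 222/305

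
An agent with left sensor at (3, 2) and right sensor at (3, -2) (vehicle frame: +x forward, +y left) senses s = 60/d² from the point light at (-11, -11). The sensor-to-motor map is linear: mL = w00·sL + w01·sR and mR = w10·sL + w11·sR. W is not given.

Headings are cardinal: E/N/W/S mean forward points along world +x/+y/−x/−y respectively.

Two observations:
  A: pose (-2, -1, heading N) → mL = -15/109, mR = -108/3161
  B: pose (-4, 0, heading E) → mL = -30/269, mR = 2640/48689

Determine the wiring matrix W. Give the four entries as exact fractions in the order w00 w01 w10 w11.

-1/2 0 -1/2 1/2

obs A: pose=(-2,-1,N) → sL=30/109, sR=6/29, mL=-15/109, mR=-108/3161
obs B: pose=(-4,0,E) → sL=60/269, sR=60/181, mL=-30/269, mR=2640/48689
sensor matrix S = [[30/109, 6/29], [60/269, 60/181]]; det S = 6939360/153905929
solve [mL_A; mL_B] = S·[w00; w01] and [mR_A; mR_B] = S·[w10; w11]:
  w00 = -1/2, w01 = 0, w10 = -1/2, w11 = 1/2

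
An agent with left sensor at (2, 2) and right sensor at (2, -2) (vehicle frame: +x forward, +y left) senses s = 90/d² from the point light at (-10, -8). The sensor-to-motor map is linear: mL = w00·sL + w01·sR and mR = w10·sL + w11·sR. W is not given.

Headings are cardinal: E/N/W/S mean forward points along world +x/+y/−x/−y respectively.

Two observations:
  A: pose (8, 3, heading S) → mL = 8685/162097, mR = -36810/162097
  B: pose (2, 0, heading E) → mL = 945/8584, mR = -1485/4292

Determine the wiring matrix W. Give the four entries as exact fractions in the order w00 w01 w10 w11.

1 -1/2 -1/2 -1/2

obs A: pose=(8,3,S) → sL=90/481, sR=90/337, mL=8685/162097, mR=-36810/162097
obs B: pose=(2,0,E) → sL=45/148, sR=45/116, mL=945/8584, mR=-1485/4292
sensor matrix S = [[90/481, 90/337], [45/148, 45/116]]; det S = -40500/4700813
solve [mL_A; mL_B] = S·[w00; w01] and [mR_A; mR_B] = S·[w10; w11]:
  w00 = 1, w01 = -1/2, w10 = -1/2, w11 = -1/2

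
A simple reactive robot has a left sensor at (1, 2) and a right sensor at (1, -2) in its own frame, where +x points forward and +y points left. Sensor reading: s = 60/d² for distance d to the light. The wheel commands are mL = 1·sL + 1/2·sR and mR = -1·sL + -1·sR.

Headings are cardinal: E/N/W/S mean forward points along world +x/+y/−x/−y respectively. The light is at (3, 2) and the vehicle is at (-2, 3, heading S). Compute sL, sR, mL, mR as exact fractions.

left sensor world pos  = (0, 2); dL² = 9
right sensor world pos = (-4, 2); dR² = 49
sL = 60/9 = 20/3
sR = 60/49 = 60/49
mL = 1·sL + 1/2·sR = 1070/147
mR = -1·sL + -1·sR = -1160/147

20/3 60/49 1070/147 -1160/147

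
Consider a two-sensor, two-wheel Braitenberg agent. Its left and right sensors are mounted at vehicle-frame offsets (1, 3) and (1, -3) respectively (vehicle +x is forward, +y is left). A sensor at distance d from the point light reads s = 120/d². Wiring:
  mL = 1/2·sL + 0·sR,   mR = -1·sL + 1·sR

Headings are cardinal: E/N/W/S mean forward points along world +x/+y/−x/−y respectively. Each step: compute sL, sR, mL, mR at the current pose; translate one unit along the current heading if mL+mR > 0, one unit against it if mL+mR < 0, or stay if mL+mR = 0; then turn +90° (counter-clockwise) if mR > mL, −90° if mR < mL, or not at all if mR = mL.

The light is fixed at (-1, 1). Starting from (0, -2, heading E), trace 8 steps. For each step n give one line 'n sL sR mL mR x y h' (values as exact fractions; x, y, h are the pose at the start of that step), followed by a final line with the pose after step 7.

n=0: pose=(0,-2,E); sL=30, sR=3; mL=15, mR=-27; mL+mR=-12 → advance -1; mR−mL=-42 → turn -1·90°
n=1: pose=(-1,-2,S); sL=24/5, sR=24/5; mL=12/5, mR=0; mL+mR=12/5 → advance +1; mR−mL=-12/5 → turn -1·90°
n=2: pose=(-1,-3,W); sL=12/5, sR=60; mL=6/5, mR=288/5; mL+mR=294/5 → advance +1; mR−mL=282/5 → turn +1·90°
n=3: pose=(-2,-3,S); sL=120/29, sR=120/41; mL=60/29, mR=-1440/1189; mL+mR=1020/1189 → advance +1; mR−mL=-3900/1189 → turn -1·90°
n=4: pose=(-2,-4,W); sL=30/17, sR=15; mL=15/17, mR=225/17; mL+mR=240/17 → advance +1; mR−mL=210/17 → turn +1·90°
n=5: pose=(-3,-4,S); sL=120/37, sR=120/61; mL=60/37, mR=-2880/2257; mL+mR=780/2257 → advance +1; mR−mL=-6540/2257 → turn -1·90°
n=6: pose=(-3,-5,W); sL=4/3, sR=20/3; mL=2/3, mR=16/3; mL+mR=6 → advance +1; mR−mL=14/3 → turn +1·90°
n=7: pose=(-4,-5,S); sL=120/49, sR=24/17; mL=60/49, mR=-864/833; mL+mR=156/833 → advance +1; mR−mL=-1884/833 → turn -1·90°

0 30 3 15 -27 0 -2 E
1 24/5 24/5 12/5 0 -1 -2 S
2 12/5 60 6/5 288/5 -1 -3 W
3 120/29 120/41 60/29 -1440/1189 -2 -3 S
4 30/17 15 15/17 225/17 -2 -4 W
5 120/37 120/61 60/37 -2880/2257 -3 -4 S
6 4/3 20/3 2/3 16/3 -3 -5 W
7 120/49 24/17 60/49 -864/833 -4 -5 S
final -4 -6 W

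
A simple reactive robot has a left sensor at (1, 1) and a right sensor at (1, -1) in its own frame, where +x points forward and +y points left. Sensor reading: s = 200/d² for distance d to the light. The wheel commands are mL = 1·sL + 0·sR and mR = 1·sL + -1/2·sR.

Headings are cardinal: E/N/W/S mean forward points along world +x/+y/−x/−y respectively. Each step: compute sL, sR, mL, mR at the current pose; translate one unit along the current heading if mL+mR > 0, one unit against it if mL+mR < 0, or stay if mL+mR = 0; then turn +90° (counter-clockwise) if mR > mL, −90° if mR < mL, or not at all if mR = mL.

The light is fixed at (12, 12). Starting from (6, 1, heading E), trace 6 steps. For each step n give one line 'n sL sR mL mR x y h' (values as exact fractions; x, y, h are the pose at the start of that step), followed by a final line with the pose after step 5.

0 8/5 200/169 8/5 852/845 6 1 E
1 5/4 10/9 5/4 25/36 7 1 S
2 40/41 200/157 40/41 2180/6437 7 0 W
3 20/17 100/73 20/17 610/1241 6 0 N
4 8/5 200/169 8/5 852/845 6 1 E
5 5/4 10/9 5/4 25/36 7 1 S
final 7 0 W

n=0: pose=(6,1,E); sL=8/5, sR=200/169; mL=8/5, mR=852/845; mL+mR=2204/845 → advance +1; mR−mL=-100/169 → turn -1·90°
n=1: pose=(7,1,S); sL=5/4, sR=10/9; mL=5/4, mR=25/36; mL+mR=35/18 → advance +1; mR−mL=-5/9 → turn -1·90°
n=2: pose=(7,0,W); sL=40/41, sR=200/157; mL=40/41, mR=2180/6437; mL+mR=8460/6437 → advance +1; mR−mL=-100/157 → turn -1·90°
n=3: pose=(6,0,N); sL=20/17, sR=100/73; mL=20/17, mR=610/1241; mL+mR=2070/1241 → advance +1; mR−mL=-50/73 → turn -1·90°
n=4: pose=(6,1,E); sL=8/5, sR=200/169; mL=8/5, mR=852/845; mL+mR=2204/845 → advance +1; mR−mL=-100/169 → turn -1·90°
n=5: pose=(7,1,S); sL=5/4, sR=10/9; mL=5/4, mR=25/36; mL+mR=35/18 → advance +1; mR−mL=-5/9 → turn -1·90°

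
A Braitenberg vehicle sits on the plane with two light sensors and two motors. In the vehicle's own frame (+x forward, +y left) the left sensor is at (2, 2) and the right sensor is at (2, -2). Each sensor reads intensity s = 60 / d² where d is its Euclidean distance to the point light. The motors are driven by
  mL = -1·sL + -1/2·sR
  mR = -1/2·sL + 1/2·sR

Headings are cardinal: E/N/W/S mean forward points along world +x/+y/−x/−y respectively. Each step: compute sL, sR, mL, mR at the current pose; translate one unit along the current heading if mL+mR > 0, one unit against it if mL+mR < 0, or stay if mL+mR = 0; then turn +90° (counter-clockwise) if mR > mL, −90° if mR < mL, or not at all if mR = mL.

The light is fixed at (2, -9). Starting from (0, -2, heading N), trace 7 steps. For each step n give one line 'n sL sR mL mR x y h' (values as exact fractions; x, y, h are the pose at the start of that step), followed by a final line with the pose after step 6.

n=0: pose=(0,-2,N); sL=60/97, sR=20/27; mL=-2590/2619, mR=160/2619; mL+mR=-90/97 → advance -1; mR−mL=2750/2619 → turn +1·90°
n=1: pose=(0,-3,W); sL=15/8, sR=3/4; mL=-9/4, mR=-9/16; mL+mR=-45/16 → advance -1; mR−mL=27/16 → turn +1·90°
n=2: pose=(1,-3,S); sL=60/17, sR=12/5; mL=-402/85, mR=-48/85; mL+mR=-90/17 → advance -1; mR−mL=354/85 → turn +1·90°
n=3: pose=(1,-2,E); sL=30/41, sR=30/13; mL=-1005/533, mR=420/533; mL+mR=-45/41 → advance -1; mR−mL=1425/533 → turn +1·90°
n=4: pose=(0,-2,N); sL=60/97, sR=20/27; mL=-2590/2619, mR=160/2619; mL+mR=-90/97 → advance -1; mR−mL=2750/2619 → turn +1·90°
n=5: pose=(0,-3,W); sL=15/8, sR=3/4; mL=-9/4, mR=-9/16; mL+mR=-45/16 → advance -1; mR−mL=27/16 → turn +1·90°
n=6: pose=(1,-3,S); sL=60/17, sR=12/5; mL=-402/85, mR=-48/85; mL+mR=-90/17 → advance -1; mR−mL=354/85 → turn +1·90°

0 60/97 20/27 -2590/2619 160/2619 0 -2 N
1 15/8 3/4 -9/4 -9/16 0 -3 W
2 60/17 12/5 -402/85 -48/85 1 -3 S
3 30/41 30/13 -1005/533 420/533 1 -2 E
4 60/97 20/27 -2590/2619 160/2619 0 -2 N
5 15/8 3/4 -9/4 -9/16 0 -3 W
6 60/17 12/5 -402/85 -48/85 1 -3 S
final 1 -2 E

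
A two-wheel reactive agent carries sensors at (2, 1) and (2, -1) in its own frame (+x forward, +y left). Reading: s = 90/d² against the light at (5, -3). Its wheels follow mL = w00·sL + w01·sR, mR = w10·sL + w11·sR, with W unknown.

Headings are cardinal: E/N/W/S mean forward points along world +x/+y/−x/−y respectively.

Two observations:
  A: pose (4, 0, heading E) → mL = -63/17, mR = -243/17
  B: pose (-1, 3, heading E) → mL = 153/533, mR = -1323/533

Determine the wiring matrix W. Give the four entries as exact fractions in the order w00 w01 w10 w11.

obs A: pose=(4,0,E) → sL=90/17, sR=18, mL=-63/17, mR=-243/17
obs B: pose=(-1,3,E) → sL=18/13, sR=90/41, mL=153/533, mR=-1323/533
sensor matrix S = [[90/17, 18], [18/13, 90/41]]; det S = -120528/9061
solve [mL_A; mL_B] = S·[w00; w01] and [mR_A; mR_B] = S·[w10; w11]:
  w00 = 1, w01 = -1/2, w10 = -1, w11 = -1/2

1 -1/2 -1 -1/2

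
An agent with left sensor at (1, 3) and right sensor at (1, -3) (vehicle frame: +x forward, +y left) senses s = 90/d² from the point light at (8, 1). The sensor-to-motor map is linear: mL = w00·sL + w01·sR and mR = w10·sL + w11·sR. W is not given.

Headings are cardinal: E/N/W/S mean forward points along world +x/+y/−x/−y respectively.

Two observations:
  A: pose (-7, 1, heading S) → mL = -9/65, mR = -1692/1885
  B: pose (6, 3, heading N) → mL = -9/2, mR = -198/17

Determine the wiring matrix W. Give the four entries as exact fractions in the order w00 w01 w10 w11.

obs A: pose=(-7,1,S) → sL=18/29, sR=18/65, mL=-9/65, mR=-1692/1885
obs B: pose=(6,3,N) → sL=45/17, sR=9, mL=-9/2, mR=-198/17
sensor matrix S = [[18/29, 18/65], [45/17, 9]]; det S = 31104/6409
solve [mL_A; mL_B] = S·[w00; w01] and [mR_A; mR_B] = S·[w10; w11]:
  w00 = 0, w01 = -1/2, w10 = -1, w11 = -1

0 -1/2 -1 -1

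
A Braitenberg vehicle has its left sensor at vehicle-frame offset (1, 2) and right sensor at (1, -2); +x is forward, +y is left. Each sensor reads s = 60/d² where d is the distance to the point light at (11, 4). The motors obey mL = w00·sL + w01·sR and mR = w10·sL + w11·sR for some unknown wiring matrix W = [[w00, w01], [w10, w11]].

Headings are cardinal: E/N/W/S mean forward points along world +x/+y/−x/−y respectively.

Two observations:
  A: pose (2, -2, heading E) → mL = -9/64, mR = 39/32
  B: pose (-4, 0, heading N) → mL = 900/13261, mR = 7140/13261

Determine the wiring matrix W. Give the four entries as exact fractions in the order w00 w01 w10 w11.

obs A: pose=(2,-2,E) → sL=3/4, sR=15/32, mL=-9/64, mR=39/32
obs B: pose=(-4,0,N) → sL=30/149, sR=30/89, mL=900/13261, mR=7140/13261
sensor matrix S = [[3/4, 15/32], [30/149, 30/89]]; det S = 33615/212176
solve [mL_A; mL_B] = S·[w00; w01] and [mR_A; mR_B] = S·[w10; w11]:
  w00 = -1/2, w01 = 1/2, w10 = 1, w11 = 1

-1/2 1/2 1 1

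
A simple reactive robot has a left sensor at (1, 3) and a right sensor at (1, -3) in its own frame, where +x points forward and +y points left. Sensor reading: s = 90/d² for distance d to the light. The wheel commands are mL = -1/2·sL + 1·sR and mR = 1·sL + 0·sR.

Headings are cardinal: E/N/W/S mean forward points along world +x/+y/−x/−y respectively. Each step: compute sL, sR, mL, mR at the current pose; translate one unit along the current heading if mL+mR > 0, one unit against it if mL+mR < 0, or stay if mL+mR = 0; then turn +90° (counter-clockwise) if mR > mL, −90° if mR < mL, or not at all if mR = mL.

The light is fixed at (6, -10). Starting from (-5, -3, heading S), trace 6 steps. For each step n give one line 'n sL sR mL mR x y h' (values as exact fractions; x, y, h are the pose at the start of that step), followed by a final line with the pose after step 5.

0 9/10 45/116 -9/145 9/10 -5 -3 S
1 90/181 90/109 11385/19729 90/181 -5 -4 E
2 45/37 45/97 -1035/7178 45/37 -4 -4 S
3 18/29 18/17 369/493 18/29 -4 -5 E
4 45/26 9/16 -63/208 45/26 -3 -5 S
5 90/113 18/13 1449/1469 90/113 -3 -6 E
final -2 -6 S

n=0: pose=(-5,-3,S); sL=9/10, sR=45/116; mL=-9/145, mR=9/10; mL+mR=243/290 → advance +1; mR−mL=279/290 → turn +1·90°
n=1: pose=(-5,-4,E); sL=90/181, sR=90/109; mL=11385/19729, mR=90/181; mL+mR=21195/19729 → advance +1; mR−mL=-1575/19729 → turn -1·90°
n=2: pose=(-4,-4,S); sL=45/37, sR=45/97; mL=-1035/7178, mR=45/37; mL+mR=7695/7178 → advance +1; mR−mL=9765/7178 → turn +1·90°
n=3: pose=(-4,-5,E); sL=18/29, sR=18/17; mL=369/493, mR=18/29; mL+mR=675/493 → advance +1; mR−mL=-63/493 → turn -1·90°
n=4: pose=(-3,-5,S); sL=45/26, sR=9/16; mL=-63/208, mR=45/26; mL+mR=297/208 → advance +1; mR−mL=423/208 → turn +1·90°
n=5: pose=(-3,-6,E); sL=90/113, sR=18/13; mL=1449/1469, mR=90/113; mL+mR=2619/1469 → advance +1; mR−mL=-279/1469 → turn -1·90°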